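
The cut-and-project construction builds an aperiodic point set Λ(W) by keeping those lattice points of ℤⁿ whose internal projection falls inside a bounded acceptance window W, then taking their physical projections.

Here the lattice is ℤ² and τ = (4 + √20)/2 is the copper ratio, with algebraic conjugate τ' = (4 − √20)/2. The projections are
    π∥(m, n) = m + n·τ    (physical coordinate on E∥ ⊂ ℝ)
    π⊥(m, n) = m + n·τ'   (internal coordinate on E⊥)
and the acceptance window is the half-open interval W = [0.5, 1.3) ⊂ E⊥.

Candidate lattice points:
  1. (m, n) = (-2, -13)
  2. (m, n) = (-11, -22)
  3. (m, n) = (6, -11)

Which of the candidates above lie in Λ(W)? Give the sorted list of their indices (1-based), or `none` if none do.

τ' = (4−√20)/2 ≈ -0.23607.
#1 (-2,-13): internal coord -2 + (-13)·τ' = +1.06888; +1.06888 ∈ [0.5, 1.3) → IN Λ
#2 (-11,-22): internal coord -11 + (-22)·τ' = -5.80650; -5.80650 ∉ [0.5, 1.3) → out
#3 (6,-11): internal coord 6 + (-11)·τ' = +8.59675; +8.59675 ∉ [0.5, 1.3) → out

1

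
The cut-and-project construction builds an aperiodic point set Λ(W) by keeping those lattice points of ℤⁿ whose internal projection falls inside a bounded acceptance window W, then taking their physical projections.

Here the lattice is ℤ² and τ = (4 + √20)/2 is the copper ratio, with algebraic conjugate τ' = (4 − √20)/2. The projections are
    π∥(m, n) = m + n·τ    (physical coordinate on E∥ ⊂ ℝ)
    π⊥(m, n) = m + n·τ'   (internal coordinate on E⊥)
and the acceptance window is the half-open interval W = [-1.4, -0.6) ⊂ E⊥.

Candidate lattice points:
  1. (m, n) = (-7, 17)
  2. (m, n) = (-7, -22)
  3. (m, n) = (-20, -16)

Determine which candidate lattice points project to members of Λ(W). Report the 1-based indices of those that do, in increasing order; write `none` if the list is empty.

none

τ' = (4−√20)/2 ≈ -0.23607.
candidate 1: (m,n)=(-7,17) → π∥ = -7+17·τ ≈ 65.01316, π⊥ = -7+17·τ' ≈ -11.01316 ∉ [-1.4, -0.6) ⇒ out
candidate 2: (m,n)=(-7,-22) → π∥ = -7-22·τ ≈ -100.19350, π⊥ = -7-22·τ' ≈ -1.80650 ∉ [-1.4, -0.6) ⇒ out
candidate 3: (m,n)=(-20,-16) → π∥ = -20-16·τ ≈ -87.77709, π⊥ = -20-16·τ' ≈ -16.22291 ∉ [-1.4, -0.6) ⇒ out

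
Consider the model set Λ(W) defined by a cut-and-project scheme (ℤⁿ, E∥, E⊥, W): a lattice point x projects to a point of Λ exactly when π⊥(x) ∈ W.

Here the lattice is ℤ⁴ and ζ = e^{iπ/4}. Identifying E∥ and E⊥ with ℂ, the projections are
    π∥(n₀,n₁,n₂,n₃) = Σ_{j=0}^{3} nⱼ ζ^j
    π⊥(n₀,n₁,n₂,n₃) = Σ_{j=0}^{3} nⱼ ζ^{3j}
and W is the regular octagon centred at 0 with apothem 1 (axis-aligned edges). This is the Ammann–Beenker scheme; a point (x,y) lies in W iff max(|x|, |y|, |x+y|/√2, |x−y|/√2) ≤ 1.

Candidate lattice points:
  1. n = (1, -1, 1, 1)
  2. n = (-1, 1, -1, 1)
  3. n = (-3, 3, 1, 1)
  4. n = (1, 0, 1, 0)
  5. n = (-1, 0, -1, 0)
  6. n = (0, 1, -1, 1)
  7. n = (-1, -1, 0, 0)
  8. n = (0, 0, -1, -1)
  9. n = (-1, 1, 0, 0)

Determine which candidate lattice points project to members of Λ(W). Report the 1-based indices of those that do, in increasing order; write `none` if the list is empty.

With ζ = e^{iπ/4} the internal vectors are ζ^0,ζ^3,ζ^6,ζ^9.
candidate 1: n = (1, -1, 1, 1) → π⊥ ≈ (+2.414214, -1.000000); max(|x|,|y|,|x±y|/√2) = 2.414214 > 1 ⇒ ∉ W
candidate 2: n = (-1, 1, -1, 1) → π⊥ ≈ (-1.000000, +2.414214); max(|x|,|y|,|x±y|/√2) = 2.414214 > 1 ⇒ ∉ W
candidate 3: n = (-3, 3, 1, 1) → π⊥ ≈ (-4.414214, +1.828427); max(|x|,|y|,|x±y|/√2) = 4.414214 > 1 ⇒ ∉ W
candidate 4: n = (1, 0, 1, 0) → π⊥ ≈ (+1.000000, -1.000000); max(|x|,|y|,|x±y|/√2) = 1.414214 > 1 ⇒ ∉ W
candidate 5: n = (-1, 0, -1, 0) → π⊥ ≈ (-1.000000, +1.000000); max(|x|,|y|,|x±y|/√2) = 1.414214 > 1 ⇒ ∉ W
candidate 6: n = (0, 1, -1, 1) → π⊥ ≈ (+0.000000, +2.414214); max(|x|,|y|,|x±y|/√2) = 2.414214 > 1 ⇒ ∉ W
candidate 7: n = (-1, -1, 0, 0) → π⊥ ≈ (-0.292893, -0.707107); max(|x|,|y|,|x±y|/√2) = 0.707107 ≤ 1 ⇒ ∈ W
candidate 8: n = (0, 0, -1, -1) → π⊥ ≈ (-0.707107, +0.292893); max(|x|,|y|,|x±y|/√2) = 0.707107 ≤ 1 ⇒ ∈ W
candidate 9: n = (-1, 1, 0, 0) → π⊥ ≈ (-1.707107, +0.707107); max(|x|,|y|,|x±y|/√2) = 1.707107 > 1 ⇒ ∉ W

7, 8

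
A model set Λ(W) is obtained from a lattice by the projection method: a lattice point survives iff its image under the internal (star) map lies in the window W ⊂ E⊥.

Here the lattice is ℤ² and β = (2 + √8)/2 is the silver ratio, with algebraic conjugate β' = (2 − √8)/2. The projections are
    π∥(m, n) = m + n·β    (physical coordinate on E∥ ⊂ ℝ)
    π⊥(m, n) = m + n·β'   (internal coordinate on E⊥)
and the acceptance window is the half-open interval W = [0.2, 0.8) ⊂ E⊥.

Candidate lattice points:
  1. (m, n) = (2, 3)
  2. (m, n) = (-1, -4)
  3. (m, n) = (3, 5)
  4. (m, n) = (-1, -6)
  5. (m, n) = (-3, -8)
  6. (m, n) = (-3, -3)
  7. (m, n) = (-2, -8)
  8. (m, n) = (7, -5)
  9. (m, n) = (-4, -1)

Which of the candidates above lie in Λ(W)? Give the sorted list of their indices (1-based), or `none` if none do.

β' = (2−√8)/2 ≈ -0.4142.
#1 (2,3): internal coord 2 + (3)·β' = +0.7574; +0.7574 ∈ [0.2, 0.8) → IN Λ
#2 (-1,-4): internal coord -1 + (-4)·β' = +0.6569; +0.6569 ∈ [0.2, 0.8) → IN Λ
#3 (3,5): internal coord 3 + (5)·β' = +0.9289; +0.9289 ∉ [0.2, 0.8) → out
#4 (-1,-6): internal coord -1 + (-6)·β' = +1.4853; +1.4853 ∉ [0.2, 0.8) → out
#5 (-3,-8): internal coord -3 + (-8)·β' = +0.3137; +0.3137 ∈ [0.2, 0.8) → IN Λ
#6 (-3,-3): internal coord -3 + (-3)·β' = -1.7574; -1.7574 ∉ [0.2, 0.8) → out
#7 (-2,-8): internal coord -2 + (-8)·β' = +1.3137; +1.3137 ∉ [0.2, 0.8) → out
#8 (7,-5): internal coord 7 + (-5)·β' = +9.0711; +9.0711 ∉ [0.2, 0.8) → out
#9 (-4,-1): internal coord -4 + (-1)·β' = -3.5858; -3.5858 ∉ [0.2, 0.8) → out

1, 2, 5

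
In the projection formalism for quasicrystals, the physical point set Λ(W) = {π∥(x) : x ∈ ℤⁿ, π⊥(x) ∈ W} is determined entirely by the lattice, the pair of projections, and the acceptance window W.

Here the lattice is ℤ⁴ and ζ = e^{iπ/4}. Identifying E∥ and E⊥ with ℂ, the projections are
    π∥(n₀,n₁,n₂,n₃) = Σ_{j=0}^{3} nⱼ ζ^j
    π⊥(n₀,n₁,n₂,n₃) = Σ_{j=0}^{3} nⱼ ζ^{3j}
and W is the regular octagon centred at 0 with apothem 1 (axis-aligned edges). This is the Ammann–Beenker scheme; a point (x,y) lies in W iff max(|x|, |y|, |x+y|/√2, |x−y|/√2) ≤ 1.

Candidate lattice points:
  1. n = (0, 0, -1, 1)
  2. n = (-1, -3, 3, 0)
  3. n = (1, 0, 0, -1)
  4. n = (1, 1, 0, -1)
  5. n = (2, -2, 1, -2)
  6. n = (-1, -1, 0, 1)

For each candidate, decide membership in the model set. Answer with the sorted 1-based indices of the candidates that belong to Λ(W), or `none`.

3, 4, 6

π⊥(n) = n₀ + n₁ζ³ + n₂ζ⁶ + n₃ζ⁹ where ζ = e^{iπ/4}.
candidate 1: n = (0, 0, -1, 1) → π⊥ ≈ (+0.7071, +1.7071); max(|x|,|y|,|x±y|/√2) = 1.7071 > 1 ⇒ ∉ W
candidate 2: n = (-1, -3, 3, 0) → π⊥ ≈ (+1.1213, -5.1213); max(|x|,|y|,|x±y|/√2) = 5.1213 > 1 ⇒ ∉ W
candidate 3: n = (1, 0, 0, -1) → π⊥ ≈ (+0.2929, -0.7071); max(|x|,|y|,|x±y|/√2) = 0.7071 ≤ 1 ⇒ ∈ W
candidate 4: n = (1, 1, 0, -1) → π⊥ ≈ (-0.4142, +0.0000); max(|x|,|y|,|x±y|/√2) = 0.4142 ≤ 1 ⇒ ∈ W
candidate 5: n = (2, -2, 1, -2) → π⊥ ≈ (+2.0000, -3.8284); max(|x|,|y|,|x±y|/√2) = 4.1213 > 1 ⇒ ∉ W
candidate 6: n = (-1, -1, 0, 1) → π⊥ ≈ (+0.4142, +0.0000); max(|x|,|y|,|x±y|/√2) = 0.4142 ≤ 1 ⇒ ∈ W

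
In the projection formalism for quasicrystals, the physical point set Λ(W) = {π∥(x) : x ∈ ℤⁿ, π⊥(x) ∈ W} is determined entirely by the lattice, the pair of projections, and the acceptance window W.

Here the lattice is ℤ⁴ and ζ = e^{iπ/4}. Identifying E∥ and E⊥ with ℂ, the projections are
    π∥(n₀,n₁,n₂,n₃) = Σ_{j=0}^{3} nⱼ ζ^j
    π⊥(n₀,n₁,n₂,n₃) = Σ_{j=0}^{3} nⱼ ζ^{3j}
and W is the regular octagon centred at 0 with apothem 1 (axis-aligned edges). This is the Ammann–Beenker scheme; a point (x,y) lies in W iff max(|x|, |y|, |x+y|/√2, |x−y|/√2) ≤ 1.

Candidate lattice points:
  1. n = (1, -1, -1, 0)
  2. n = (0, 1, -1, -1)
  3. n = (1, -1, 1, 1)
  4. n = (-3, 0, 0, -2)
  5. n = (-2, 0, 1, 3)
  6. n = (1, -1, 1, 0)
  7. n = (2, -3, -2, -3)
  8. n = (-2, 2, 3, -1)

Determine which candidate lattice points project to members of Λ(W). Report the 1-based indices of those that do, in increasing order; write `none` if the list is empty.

none

π⊥(n) = n₀ + n₁ζ³ + n₂ζ⁶ + n₃ζ⁹ where ζ = e^{iπ/4}.
#1 (1, -1, -1, 0): internal (1.7071, 0.2929); octagon support 1.7071 vs apothem 1 → ∉ W
#2 (0, 1, -1, -1): internal (-1.4142, 1.0000); octagon support 1.7071 vs apothem 1 → ∉ W
#3 (1, -1, 1, 1): internal (2.4142, -1.0000); octagon support 2.4142 vs apothem 1 → ∉ W
#4 (-3, 0, 0, -2): internal (-4.4142, -1.4142); octagon support 4.4142 vs apothem 1 → ∉ W
#5 (-2, 0, 1, 3): internal (0.1213, 1.1213); octagon support 1.1213 vs apothem 1 → ∉ W
#6 (1, -1, 1, 0): internal (1.7071, -1.7071); octagon support 2.4142 vs apothem 1 → ∉ W
#7 (2, -3, -2, -3): internal (2.0000, -2.2426); octagon support 3.0000 vs apothem 1 → ∉ W
#8 (-2, 2, 3, -1): internal (-4.1213, -2.2929); octagon support 4.5355 vs apothem 1 → ∉ W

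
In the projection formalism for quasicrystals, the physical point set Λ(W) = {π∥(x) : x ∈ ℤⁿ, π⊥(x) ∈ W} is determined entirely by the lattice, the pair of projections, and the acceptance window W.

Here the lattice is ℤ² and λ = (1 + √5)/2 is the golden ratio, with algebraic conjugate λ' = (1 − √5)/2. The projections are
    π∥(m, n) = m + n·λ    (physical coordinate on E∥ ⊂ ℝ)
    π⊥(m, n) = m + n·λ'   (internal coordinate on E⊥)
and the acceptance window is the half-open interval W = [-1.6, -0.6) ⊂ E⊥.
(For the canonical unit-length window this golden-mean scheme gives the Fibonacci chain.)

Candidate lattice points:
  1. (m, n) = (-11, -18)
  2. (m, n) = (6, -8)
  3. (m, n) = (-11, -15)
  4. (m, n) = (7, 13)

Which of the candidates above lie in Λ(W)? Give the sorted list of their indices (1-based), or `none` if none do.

Numerically λ ≈ 1.6180 and λ' = −1/λ ≈ -0.6180.
#1 (-11,-18): internal coord -11 + (-18)·λ' = +0.1246; +0.1246 ∉ [-1.6, -0.6) → out
#2 (6,-8): internal coord 6 + (-8)·λ' = +10.9443; +10.9443 ∉ [-1.6, -0.6) → out
#3 (-11,-15): internal coord -11 + (-15)·λ' = -1.7295; -1.7295 ∉ [-1.6, -0.6) → out
#4 (7,13): internal coord 7 + (13)·λ' = -1.0344; -1.0344 ∈ [-1.6, -0.6) → IN Λ

4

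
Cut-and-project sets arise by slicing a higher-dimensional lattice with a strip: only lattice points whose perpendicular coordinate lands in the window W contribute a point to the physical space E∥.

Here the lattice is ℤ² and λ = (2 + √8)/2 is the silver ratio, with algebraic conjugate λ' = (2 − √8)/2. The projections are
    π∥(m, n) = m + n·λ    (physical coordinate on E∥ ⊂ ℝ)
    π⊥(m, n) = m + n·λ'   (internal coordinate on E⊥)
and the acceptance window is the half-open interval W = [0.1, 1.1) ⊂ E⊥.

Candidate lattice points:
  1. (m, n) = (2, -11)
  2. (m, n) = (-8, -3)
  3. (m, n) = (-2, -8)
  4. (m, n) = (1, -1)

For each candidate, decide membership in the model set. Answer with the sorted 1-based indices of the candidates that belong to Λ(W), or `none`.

none

Compute λ' = (2−√8)/2 = -0.41421, so π⊥(m,n) = m -0.41421·n.
#1 (2,-11): internal coord 2 + (-11)·λ' = +6.55635; +6.55635 ∉ [0.1, 1.1) → out
#2 (-8,-3): internal coord -8 + (-3)·λ' = -6.75736; -6.75736 ∉ [0.1, 1.1) → out
#3 (-2,-8): internal coord -2 + (-8)·λ' = +1.31371; +1.31371 ∉ [0.1, 1.1) → out
#4 (1,-1): internal coord 1 + (-1)·λ' = +1.41421; +1.41421 ∉ [0.1, 1.1) → out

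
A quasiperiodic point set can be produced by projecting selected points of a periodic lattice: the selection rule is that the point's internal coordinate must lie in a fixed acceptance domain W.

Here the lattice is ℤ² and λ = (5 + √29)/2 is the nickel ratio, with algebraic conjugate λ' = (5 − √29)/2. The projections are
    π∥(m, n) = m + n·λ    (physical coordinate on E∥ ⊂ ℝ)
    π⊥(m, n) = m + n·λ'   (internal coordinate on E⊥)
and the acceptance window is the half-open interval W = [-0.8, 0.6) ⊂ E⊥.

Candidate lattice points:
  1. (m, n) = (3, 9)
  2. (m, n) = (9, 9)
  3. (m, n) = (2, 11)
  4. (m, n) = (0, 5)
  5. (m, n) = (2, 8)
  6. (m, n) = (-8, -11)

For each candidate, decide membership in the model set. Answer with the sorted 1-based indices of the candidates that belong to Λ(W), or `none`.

3, 5

Compute λ' = (5−√29)/2 = -0.19258, so π⊥(m,n) = m -0.19258·n.
candidate 1: (m,n)=(3,9) → π∥ = 3+9·λ ≈ 49.73324, π⊥ = 3+9·λ' ≈ 1.26676 ∉ [-0.8, 0.6) ⇒ out
candidate 2: (m,n)=(9,9) → π∥ = 9+9·λ ≈ 55.73324, π⊥ = 9+9·λ' ≈ 7.26676 ∉ [-0.8, 0.6) ⇒ out
candidate 3: (m,n)=(2,11) → π∥ = 2+11·λ ≈ 59.11841, π⊥ = 2+11·λ' ≈ -0.11841 ∈ [-0.8, 0.6) ⇒ IN Λ
candidate 4: (m,n)=(0,5) → π∥ = 0+5·λ ≈ 25.96291, π⊥ = 0+5·λ' ≈ -0.96291 ∉ [-0.8, 0.6) ⇒ out
candidate 5: (m,n)=(2,8) → π∥ = 2+8·λ ≈ 43.54066, π⊥ = 2+8·λ' ≈ 0.45934 ∈ [-0.8, 0.6) ⇒ IN Λ
candidate 6: (m,n)=(-8,-11) → π∥ = -8-11·λ ≈ -65.11841, π⊥ = -8-11·λ' ≈ -5.88159 ∉ [-0.8, 0.6) ⇒ out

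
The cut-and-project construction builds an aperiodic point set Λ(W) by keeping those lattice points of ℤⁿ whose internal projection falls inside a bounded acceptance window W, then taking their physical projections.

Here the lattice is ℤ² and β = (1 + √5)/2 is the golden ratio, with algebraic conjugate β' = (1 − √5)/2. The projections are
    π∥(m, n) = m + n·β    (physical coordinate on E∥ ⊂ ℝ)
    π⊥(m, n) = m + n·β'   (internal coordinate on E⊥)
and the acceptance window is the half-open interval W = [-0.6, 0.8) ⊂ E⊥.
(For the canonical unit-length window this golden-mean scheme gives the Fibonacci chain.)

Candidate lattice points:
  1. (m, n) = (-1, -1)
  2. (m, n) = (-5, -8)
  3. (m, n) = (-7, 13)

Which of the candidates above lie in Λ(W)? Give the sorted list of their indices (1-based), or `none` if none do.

1, 2

β' = (1−√5)/2 ≈ -0.618034.
[1] lift (-1,-1): star map gives -0.381966; window check -0.6 ≤ -0.381966 < 0.8 is true → IN Λ
[2] lift (-5,-8): star map gives -0.055728; window check -0.6 ≤ -0.055728 < 0.8 is true → IN Λ
[3] lift (-7,13): star map gives -15.034442; window check -0.6 ≤ -15.034442 < 0.8 is false → out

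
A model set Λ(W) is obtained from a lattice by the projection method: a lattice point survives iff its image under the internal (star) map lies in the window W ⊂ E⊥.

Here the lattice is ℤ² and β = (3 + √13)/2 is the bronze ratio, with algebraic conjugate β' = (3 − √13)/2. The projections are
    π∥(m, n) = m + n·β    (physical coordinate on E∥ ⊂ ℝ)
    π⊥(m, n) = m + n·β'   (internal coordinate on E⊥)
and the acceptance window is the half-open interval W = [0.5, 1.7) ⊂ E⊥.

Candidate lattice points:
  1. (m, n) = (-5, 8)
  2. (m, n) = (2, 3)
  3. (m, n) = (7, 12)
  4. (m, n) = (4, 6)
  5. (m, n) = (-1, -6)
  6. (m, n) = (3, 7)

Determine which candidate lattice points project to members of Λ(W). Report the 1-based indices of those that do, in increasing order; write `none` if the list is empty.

2, 5, 6

Numerically β ≈ 3.30278 and β' = −1/β ≈ -0.30278.
#1 (-5,8): internal coord -5 + (8)·β' = -7.42221; -7.42221 ∉ [0.5, 1.7) → out
#2 (2,3): internal coord 2 + (3)·β' = +1.09167; +1.09167 ∈ [0.5, 1.7) → IN Λ
#3 (7,12): internal coord 7 + (12)·β' = +3.36669; +3.36669 ∉ [0.5, 1.7) → out
#4 (4,6): internal coord 4 + (6)·β' = +2.18335; +2.18335 ∉ [0.5, 1.7) → out
#5 (-1,-6): internal coord -1 + (-6)·β' = +0.81665; +0.81665 ∈ [0.5, 1.7) → IN Λ
#6 (3,7): internal coord 3 + (7)·β' = +0.88057; +0.88057 ∈ [0.5, 1.7) → IN Λ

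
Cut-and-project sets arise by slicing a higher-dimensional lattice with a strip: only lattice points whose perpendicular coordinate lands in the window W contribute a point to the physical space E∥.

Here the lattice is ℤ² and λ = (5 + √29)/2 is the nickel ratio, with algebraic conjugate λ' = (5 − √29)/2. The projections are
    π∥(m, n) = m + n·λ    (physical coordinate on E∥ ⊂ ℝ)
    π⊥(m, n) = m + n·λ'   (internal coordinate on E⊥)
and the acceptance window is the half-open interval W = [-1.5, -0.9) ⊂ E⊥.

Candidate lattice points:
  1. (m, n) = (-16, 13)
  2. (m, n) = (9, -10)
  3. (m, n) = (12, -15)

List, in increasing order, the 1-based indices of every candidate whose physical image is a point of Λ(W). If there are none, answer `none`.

Compute λ' = (5−√29)/2 = -0.19258, so π⊥(m,n) = m -0.19258·n.
candidate 1: (m,n)=(-16,13) → π∥ = -16+13·λ ≈ 51.50357, π⊥ = -16+13·λ' ≈ -18.50357 ∉ [-1.5, -0.9) ⇒ out
candidate 2: (m,n)=(9,-10) → π∥ = 9-10·λ ≈ -42.92582, π⊥ = 9-10·λ' ≈ 10.92582 ∉ [-1.5, -0.9) ⇒ out
candidate 3: (m,n)=(12,-15) → π∥ = 12-15·λ ≈ -65.88874, π⊥ = 12-15·λ' ≈ 14.88874 ∉ [-1.5, -0.9) ⇒ out

none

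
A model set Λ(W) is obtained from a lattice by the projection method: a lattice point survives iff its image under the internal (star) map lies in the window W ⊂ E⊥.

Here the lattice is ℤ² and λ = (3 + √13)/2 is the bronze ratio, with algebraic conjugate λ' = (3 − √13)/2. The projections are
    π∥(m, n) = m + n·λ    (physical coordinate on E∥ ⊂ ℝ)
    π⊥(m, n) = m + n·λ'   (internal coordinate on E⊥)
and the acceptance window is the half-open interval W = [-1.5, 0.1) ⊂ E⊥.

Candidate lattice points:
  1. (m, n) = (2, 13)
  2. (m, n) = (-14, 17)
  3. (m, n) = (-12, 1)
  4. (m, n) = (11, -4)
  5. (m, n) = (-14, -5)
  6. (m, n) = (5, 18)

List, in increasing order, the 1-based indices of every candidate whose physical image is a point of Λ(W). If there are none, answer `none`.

6

Numerically λ ≈ 3.3028 and λ' = −1/λ ≈ -0.3028.
#1 (2,13): internal coord 2 + (13)·λ' = -1.9361; -1.9361 ∉ [-1.5, 0.1) → out
#2 (-14,17): internal coord -14 + (17)·λ' = -19.1472; -19.1472 ∉ [-1.5, 0.1) → out
#3 (-12,1): internal coord -12 + (1)·λ' = -12.3028; -12.3028 ∉ [-1.5, 0.1) → out
#4 (11,-4): internal coord 11 + (-4)·λ' = +12.2111; +12.2111 ∉ [-1.5, 0.1) → out
#5 (-14,-5): internal coord -14 + (-5)·λ' = -12.4861; -12.4861 ∉ [-1.5, 0.1) → out
#6 (5,18): internal coord 5 + (18)·λ' = -0.4500; -0.4500 ∈ [-1.5, 0.1) → IN Λ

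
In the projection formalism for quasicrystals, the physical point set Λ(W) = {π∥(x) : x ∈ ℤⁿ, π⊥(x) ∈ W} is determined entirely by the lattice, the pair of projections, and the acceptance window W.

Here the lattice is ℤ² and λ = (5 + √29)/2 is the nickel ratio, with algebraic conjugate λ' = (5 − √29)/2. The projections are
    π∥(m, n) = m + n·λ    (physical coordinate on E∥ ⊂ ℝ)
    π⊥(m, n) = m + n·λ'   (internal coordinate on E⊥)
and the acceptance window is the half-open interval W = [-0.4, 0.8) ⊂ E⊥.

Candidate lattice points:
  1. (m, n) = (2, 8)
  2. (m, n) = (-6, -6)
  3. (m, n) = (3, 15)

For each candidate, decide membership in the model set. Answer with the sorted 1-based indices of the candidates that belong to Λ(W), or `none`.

λ' = (5−√29)/2 ≈ -0.19258.
[1] lift (2,8): star map gives 0.45934; window check -0.4 ≤ 0.45934 < 0.8 is true → IN Λ
[2] lift (-6,-6): star map gives -4.84451; window check -0.4 ≤ -4.84451 < 0.8 is false → out
[3] lift (3,15): star map gives 0.11126; window check -0.4 ≤ 0.11126 < 0.8 is true → IN Λ

1, 3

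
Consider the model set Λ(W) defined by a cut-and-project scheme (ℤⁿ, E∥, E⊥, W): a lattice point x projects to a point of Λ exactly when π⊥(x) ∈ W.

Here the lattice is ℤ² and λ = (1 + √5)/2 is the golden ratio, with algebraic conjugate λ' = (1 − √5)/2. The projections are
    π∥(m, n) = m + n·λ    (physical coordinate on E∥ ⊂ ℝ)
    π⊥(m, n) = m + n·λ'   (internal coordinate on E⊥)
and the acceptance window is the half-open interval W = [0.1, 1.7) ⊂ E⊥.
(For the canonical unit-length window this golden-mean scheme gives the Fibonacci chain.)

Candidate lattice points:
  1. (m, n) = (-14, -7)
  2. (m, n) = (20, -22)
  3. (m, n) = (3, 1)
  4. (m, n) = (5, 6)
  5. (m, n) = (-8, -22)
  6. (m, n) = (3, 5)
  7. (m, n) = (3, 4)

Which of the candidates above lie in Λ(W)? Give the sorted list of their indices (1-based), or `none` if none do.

λ' = (1−√5)/2 ≈ -0.6180.
candidate 1: (m,n)=(-14,-7) → π∥ = -14-7·λ ≈ -25.3262, π⊥ = -14-7·λ' ≈ -9.6738 ∉ [0.1, 1.7) ⇒ out
candidate 2: (m,n)=(20,-22) → π∥ = 20-22·λ ≈ -15.5967, π⊥ = 20-22·λ' ≈ 33.5967 ∉ [0.1, 1.7) ⇒ out
candidate 3: (m,n)=(3,1) → π∥ = 3+1·λ ≈ 4.6180, π⊥ = 3+1·λ' ≈ 2.3820 ∉ [0.1, 1.7) ⇒ out
candidate 4: (m,n)=(5,6) → π∥ = 5+6·λ ≈ 14.7082, π⊥ = 5+6·λ' ≈ 1.2918 ∈ [0.1, 1.7) ⇒ IN Λ
candidate 5: (m,n)=(-8,-22) → π∥ = -8-22·λ ≈ -43.5967, π⊥ = -8-22·λ' ≈ 5.5967 ∉ [0.1, 1.7) ⇒ out
candidate 6: (m,n)=(3,5) → π∥ = 3+5·λ ≈ 11.0902, π⊥ = 3+5·λ' ≈ -0.0902 ∉ [0.1, 1.7) ⇒ out
candidate 7: (m,n)=(3,4) → π∥ = 3+4·λ ≈ 9.4721, π⊥ = 3+4·λ' ≈ 0.5279 ∈ [0.1, 1.7) ⇒ IN Λ

4, 7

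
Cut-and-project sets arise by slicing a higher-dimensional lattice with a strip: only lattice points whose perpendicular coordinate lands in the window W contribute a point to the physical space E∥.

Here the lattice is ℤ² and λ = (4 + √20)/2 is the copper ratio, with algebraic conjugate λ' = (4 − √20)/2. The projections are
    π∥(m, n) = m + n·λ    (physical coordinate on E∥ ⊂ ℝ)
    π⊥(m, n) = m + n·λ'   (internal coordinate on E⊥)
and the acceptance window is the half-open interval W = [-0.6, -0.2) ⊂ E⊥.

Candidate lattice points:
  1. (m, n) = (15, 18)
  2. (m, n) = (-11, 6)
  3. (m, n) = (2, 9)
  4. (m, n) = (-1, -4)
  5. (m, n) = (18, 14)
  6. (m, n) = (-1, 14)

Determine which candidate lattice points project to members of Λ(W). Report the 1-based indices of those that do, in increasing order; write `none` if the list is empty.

λ' = (4−√20)/2 ≈ -0.2361.
#1 (15,18): internal coord 15 + (18)·λ' = +10.7508; +10.7508 ∉ [-0.6, -0.2) → out
#2 (-11,6): internal coord -11 + (6)·λ' = -12.4164; -12.4164 ∉ [-0.6, -0.2) → out
#3 (2,9): internal coord 2 + (9)·λ' = -0.1246; -0.1246 ∉ [-0.6, -0.2) → out
#4 (-1,-4): internal coord -1 + (-4)·λ' = -0.0557; -0.0557 ∉ [-0.6, -0.2) → out
#5 (18,14): internal coord 18 + (14)·λ' = +14.6950; +14.6950 ∉ [-0.6, -0.2) → out
#6 (-1,14): internal coord -1 + (14)·λ' = -4.3050; -4.3050 ∉ [-0.6, -0.2) → out

none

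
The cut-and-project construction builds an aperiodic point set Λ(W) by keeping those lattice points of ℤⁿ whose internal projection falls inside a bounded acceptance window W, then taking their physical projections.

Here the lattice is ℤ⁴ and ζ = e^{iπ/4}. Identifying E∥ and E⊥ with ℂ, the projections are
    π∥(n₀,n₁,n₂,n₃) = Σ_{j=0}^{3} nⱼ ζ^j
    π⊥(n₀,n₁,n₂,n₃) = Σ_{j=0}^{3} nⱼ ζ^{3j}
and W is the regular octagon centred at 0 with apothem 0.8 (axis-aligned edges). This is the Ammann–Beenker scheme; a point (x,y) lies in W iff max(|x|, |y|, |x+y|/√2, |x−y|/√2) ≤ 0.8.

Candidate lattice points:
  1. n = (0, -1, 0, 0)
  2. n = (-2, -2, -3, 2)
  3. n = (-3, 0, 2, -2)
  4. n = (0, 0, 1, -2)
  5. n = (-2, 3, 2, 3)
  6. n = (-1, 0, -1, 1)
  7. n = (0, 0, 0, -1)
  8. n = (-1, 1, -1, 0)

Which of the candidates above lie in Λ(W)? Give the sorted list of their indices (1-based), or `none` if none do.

none

π⊥(n) = n₀ + n₁ζ³ + n₂ζ⁶ + n₃ζ⁹ where ζ = e^{iπ/4}.
candidate 1: n = (0, -1, 0, 0) → π⊥ ≈ (+0.70711, -0.70711); max(|x|,|y|,|x±y|/√2) = 1.00000 > 0.8 ⇒ ∉ W
candidate 2: n = (-2, -2, -3, 2) → π⊥ ≈ (+0.82843, +3.00000); max(|x|,|y|,|x±y|/√2) = 3.00000 > 0.8 ⇒ ∉ W
candidate 3: n = (-3, 0, 2, -2) → π⊥ ≈ (-4.41421, -3.41421); max(|x|,|y|,|x±y|/√2) = 5.53553 > 0.8 ⇒ ∉ W
candidate 4: n = (0, 0, 1, -2) → π⊥ ≈ (-1.41421, -2.41421); max(|x|,|y|,|x±y|/√2) = 2.70711 > 0.8 ⇒ ∉ W
candidate 5: n = (-2, 3, 2, 3) → π⊥ ≈ (-2.00000, +2.24264); max(|x|,|y|,|x±y|/√2) = 3.00000 > 0.8 ⇒ ∉ W
candidate 6: n = (-1, 0, -1, 1) → π⊥ ≈ (-0.29289, +1.70711); max(|x|,|y|,|x±y|/√2) = 1.70711 > 0.8 ⇒ ∉ W
candidate 7: n = (0, 0, 0, -1) → π⊥ ≈ (-0.70711, -0.70711); max(|x|,|y|,|x±y|/√2) = 1.00000 > 0.8 ⇒ ∉ W
candidate 8: n = (-1, 1, -1, 0) → π⊥ ≈ (-1.70711, +1.70711); max(|x|,|y|,|x±y|/√2) = 2.41421 > 0.8 ⇒ ∉ W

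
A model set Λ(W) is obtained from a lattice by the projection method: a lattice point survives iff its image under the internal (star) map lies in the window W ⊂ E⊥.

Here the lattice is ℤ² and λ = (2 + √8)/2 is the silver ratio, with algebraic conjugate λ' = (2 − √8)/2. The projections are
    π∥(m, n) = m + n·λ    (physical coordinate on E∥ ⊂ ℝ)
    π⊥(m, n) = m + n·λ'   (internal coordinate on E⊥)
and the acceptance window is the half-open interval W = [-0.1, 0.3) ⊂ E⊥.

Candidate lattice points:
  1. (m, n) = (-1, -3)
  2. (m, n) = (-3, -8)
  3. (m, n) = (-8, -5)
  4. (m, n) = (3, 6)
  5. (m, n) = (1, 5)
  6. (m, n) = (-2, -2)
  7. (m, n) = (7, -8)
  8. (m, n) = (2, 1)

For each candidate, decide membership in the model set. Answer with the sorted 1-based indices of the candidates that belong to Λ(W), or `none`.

λ' = (2−√8)/2 ≈ -0.4142.
[1] lift (-1,-3): star map gives 0.2426; window check -0.1 ≤ 0.2426 < 0.3 is true → IN Λ
[2] lift (-3,-8): star map gives 0.3137; window check -0.1 ≤ 0.3137 < 0.3 is false → out
[3] lift (-8,-5): star map gives -5.9289; window check -0.1 ≤ -5.9289 < 0.3 is false → out
[4] lift (3,6): star map gives 0.5147; window check -0.1 ≤ 0.5147 < 0.3 is false → out
[5] lift (1,5): star map gives -1.0711; window check -0.1 ≤ -1.0711 < 0.3 is false → out
[6] lift (-2,-2): star map gives -1.1716; window check -0.1 ≤ -1.1716 < 0.3 is false → out
[7] lift (7,-8): star map gives 10.3137; window check -0.1 ≤ 10.3137 < 0.3 is false → out
[8] lift (2,1): star map gives 1.5858; window check -0.1 ≤ 1.5858 < 0.3 is false → out

1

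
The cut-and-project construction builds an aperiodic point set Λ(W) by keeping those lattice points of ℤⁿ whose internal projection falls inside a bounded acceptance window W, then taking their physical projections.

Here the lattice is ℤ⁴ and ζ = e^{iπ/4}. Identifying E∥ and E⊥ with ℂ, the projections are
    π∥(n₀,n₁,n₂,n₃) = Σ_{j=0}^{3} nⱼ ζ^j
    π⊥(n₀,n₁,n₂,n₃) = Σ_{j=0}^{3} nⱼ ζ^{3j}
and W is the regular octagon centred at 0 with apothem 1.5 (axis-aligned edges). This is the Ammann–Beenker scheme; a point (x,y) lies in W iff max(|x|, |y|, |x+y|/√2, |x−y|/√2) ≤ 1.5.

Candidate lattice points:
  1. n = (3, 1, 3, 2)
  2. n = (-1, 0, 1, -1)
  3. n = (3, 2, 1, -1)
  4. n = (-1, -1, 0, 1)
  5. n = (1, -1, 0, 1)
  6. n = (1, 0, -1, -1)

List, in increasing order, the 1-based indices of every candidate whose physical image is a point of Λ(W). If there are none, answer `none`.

3, 4, 6

Internal map: ζ^{3j} for j=0..3 gives (1,0), (−√2/2,√2/2), (0,−1), (√2/2,√2/2).
#1 (3, 1, 3, 2): internal (3.707107, -0.878680); octagon support 3.707107 vs apothem 1.5 → ∉ W
#2 (-1, 0, 1, -1): internal (-1.707107, -1.707107); octagon support 2.414214 vs apothem 1.5 → ∉ W
#3 (3, 2, 1, -1): internal (0.878680, -0.292893); octagon support 0.878680 vs apothem 1.5 → ∈ W
#4 (-1, -1, 0, 1): internal (0.414214, 0.000000); octagon support 0.414214 vs apothem 1.5 → ∈ W
#5 (1, -1, 0, 1): internal (2.414214, 0.000000); octagon support 2.414214 vs apothem 1.5 → ∉ W
#6 (1, 0, -1, -1): internal (0.292893, 0.292893); octagon support 0.414214 vs apothem 1.5 → ∈ W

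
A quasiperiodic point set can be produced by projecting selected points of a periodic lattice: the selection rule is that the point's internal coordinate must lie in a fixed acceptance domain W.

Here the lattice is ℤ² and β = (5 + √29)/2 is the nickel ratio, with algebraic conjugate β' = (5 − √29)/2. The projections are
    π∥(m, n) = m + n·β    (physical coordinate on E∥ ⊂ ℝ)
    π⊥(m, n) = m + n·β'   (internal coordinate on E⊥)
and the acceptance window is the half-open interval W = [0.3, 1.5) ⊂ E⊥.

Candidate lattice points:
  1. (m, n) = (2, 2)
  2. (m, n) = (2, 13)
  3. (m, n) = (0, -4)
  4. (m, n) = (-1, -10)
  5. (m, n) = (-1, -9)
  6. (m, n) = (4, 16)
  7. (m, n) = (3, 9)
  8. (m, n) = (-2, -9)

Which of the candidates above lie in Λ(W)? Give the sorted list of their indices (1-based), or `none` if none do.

Compute β' = (5−√29)/2 = -0.192582, so π⊥(m,n) = m -0.192582·n.
[1] lift (2,2): star map gives 1.614835; window check 0.3 ≤ 1.614835 < 1.5 is false → out
[2] lift (2,13): star map gives -0.503571; window check 0.3 ≤ -0.503571 < 1.5 is false → out
[3] lift (0,-4): star map gives 0.770330; window check 0.3 ≤ 0.770330 < 1.5 is true → IN Λ
[4] lift (-1,-10): star map gives 0.925824; window check 0.3 ≤ 0.925824 < 1.5 is true → IN Λ
[5] lift (-1,-9): star map gives 0.733242; window check 0.3 ≤ 0.733242 < 1.5 is true → IN Λ
[6] lift (4,16): star map gives 0.918682; window check 0.3 ≤ 0.918682 < 1.5 is true → IN Λ
[7] lift (3,9): star map gives 1.266758; window check 0.3 ≤ 1.266758 < 1.5 is true → IN Λ
[8] lift (-2,-9): star map gives -0.266758; window check 0.3 ≤ -0.266758 < 1.5 is false → out

3, 4, 5, 6, 7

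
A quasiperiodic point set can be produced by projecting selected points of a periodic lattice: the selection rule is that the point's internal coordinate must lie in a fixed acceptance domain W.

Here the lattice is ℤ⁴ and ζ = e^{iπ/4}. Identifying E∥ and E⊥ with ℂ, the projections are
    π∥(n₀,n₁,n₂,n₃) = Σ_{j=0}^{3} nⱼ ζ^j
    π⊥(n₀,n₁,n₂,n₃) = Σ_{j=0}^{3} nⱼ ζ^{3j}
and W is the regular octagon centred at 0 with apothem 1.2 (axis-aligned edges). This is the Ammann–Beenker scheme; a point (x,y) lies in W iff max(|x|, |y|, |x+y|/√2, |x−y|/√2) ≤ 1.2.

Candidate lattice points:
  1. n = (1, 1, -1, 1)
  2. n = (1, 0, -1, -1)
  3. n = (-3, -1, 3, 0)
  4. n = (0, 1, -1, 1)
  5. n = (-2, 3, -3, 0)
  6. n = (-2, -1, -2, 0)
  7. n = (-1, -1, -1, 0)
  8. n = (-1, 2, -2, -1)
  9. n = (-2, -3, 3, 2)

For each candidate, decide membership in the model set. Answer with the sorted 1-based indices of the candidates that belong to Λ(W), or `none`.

2, 7

π⊥(n) = n₀ + n₁ζ³ + n₂ζ⁶ + n₃ζ⁹ where ζ = e^{iπ/4}.
candidate 1: n = (1, 1, -1, 1) → π⊥ ≈ (+1.00000, +2.41421); max(|x|,|y|,|x±y|/√2) = 2.41421 > 1.2 ⇒ ∉ W
candidate 2: n = (1, 0, -1, -1) → π⊥ ≈ (+0.29289, +0.29289); max(|x|,|y|,|x±y|/√2) = 0.41421 ≤ 1.2 ⇒ ∈ W
candidate 3: n = (-3, -1, 3, 0) → π⊥ ≈ (-2.29289, -3.70711); max(|x|,|y|,|x±y|/√2) = 4.24264 > 1.2 ⇒ ∉ W
candidate 4: n = (0, 1, -1, 1) → π⊥ ≈ (+0.00000, +2.41421); max(|x|,|y|,|x±y|/√2) = 2.41421 > 1.2 ⇒ ∉ W
candidate 5: n = (-2, 3, -3, 0) → π⊥ ≈ (-4.12132, +5.12132); max(|x|,|y|,|x±y|/√2) = 6.53553 > 1.2 ⇒ ∉ W
candidate 6: n = (-2, -1, -2, 0) → π⊥ ≈ (-1.29289, +1.29289); max(|x|,|y|,|x±y|/√2) = 1.82843 > 1.2 ⇒ ∉ W
candidate 7: n = (-1, -1, -1, 0) → π⊥ ≈ (-0.29289, +0.29289); max(|x|,|y|,|x±y|/√2) = 0.41421 ≤ 1.2 ⇒ ∈ W
candidate 8: n = (-1, 2, -2, -1) → π⊥ ≈ (-3.12132, +2.70711); max(|x|,|y|,|x±y|/√2) = 4.12132 > 1.2 ⇒ ∉ W
candidate 9: n = (-2, -3, 3, 2) → π⊥ ≈ (+1.53553, -3.70711); max(|x|,|y|,|x±y|/√2) = 3.70711 > 1.2 ⇒ ∉ W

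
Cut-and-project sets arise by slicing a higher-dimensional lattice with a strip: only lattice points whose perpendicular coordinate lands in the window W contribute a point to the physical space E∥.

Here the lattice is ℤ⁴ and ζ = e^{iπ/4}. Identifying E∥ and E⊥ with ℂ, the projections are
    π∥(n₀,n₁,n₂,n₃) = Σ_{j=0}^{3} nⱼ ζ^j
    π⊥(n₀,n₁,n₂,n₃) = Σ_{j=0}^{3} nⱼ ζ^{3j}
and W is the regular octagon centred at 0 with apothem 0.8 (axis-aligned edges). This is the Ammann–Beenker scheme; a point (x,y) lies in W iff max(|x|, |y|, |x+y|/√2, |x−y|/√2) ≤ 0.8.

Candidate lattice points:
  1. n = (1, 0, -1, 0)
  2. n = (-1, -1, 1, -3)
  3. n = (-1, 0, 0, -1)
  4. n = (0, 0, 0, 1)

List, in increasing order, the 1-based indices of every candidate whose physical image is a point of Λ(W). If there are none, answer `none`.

none

π⊥(n) = n₀ + n₁ζ³ + n₂ζ⁶ + n₃ζ⁹ where ζ = e^{iπ/4}.
#1 (1, 0, -1, 0): internal (1.00000, 1.00000); octagon support 1.41421 vs apothem 0.8 → ∉ W
#2 (-1, -1, 1, -3): internal (-2.41421, -3.82843); octagon support 4.41421 vs apothem 0.8 → ∉ W
#3 (-1, 0, 0, -1): internal (-1.70711, -0.70711); octagon support 1.70711 vs apothem 0.8 → ∉ W
#4 (0, 0, 0, 1): internal (0.70711, 0.70711); octagon support 1.00000 vs apothem 0.8 → ∉ W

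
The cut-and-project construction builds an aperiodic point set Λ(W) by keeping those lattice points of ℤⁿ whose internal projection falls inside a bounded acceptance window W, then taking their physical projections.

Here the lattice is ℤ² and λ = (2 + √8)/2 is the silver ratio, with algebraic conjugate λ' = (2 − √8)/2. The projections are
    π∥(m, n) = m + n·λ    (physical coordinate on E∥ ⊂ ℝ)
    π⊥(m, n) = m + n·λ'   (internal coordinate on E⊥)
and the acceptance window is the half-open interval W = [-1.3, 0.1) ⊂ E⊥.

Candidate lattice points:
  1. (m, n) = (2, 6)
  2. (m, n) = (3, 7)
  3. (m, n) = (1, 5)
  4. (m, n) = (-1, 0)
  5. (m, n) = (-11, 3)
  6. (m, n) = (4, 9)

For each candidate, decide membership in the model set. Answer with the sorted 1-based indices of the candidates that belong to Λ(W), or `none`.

Compute λ' = (2−√8)/2 = -0.41421, so π⊥(m,n) = m -0.41421·n.
#1 (2,6): internal coord 2 + (6)·λ' = -0.48528; -0.48528 ∈ [-1.3, 0.1) → IN Λ
#2 (3,7): internal coord 3 + (7)·λ' = +0.10051; +0.10051 ∉ [-1.3, 0.1) → out
#3 (1,5): internal coord 1 + (5)·λ' = -1.07107; -1.07107 ∈ [-1.3, 0.1) → IN Λ
#4 (-1,0): internal coord -1 + (0)·λ' = -1.00000; -1.00000 ∈ [-1.3, 0.1) → IN Λ
#5 (-11,3): internal coord -11 + (3)·λ' = -12.24264; -12.24264 ∉ [-1.3, 0.1) → out
#6 (4,9): internal coord 4 + (9)·λ' = +0.27208; +0.27208 ∉ [-1.3, 0.1) → out

1, 3, 4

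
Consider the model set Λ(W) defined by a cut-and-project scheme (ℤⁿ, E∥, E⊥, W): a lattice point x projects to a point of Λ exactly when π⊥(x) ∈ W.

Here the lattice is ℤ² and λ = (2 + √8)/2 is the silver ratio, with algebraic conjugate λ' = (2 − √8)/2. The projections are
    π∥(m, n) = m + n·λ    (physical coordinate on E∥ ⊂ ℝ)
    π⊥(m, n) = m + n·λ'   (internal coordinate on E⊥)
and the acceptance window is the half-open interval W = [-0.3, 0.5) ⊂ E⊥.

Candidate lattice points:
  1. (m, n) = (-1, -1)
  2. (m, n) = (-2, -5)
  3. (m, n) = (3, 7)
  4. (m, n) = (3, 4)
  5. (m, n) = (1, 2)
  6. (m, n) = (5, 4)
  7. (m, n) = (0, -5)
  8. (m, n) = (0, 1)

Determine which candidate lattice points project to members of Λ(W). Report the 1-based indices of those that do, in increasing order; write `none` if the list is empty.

Compute λ' = (2−√8)/2 = -0.414214, so π⊥(m,n) = m -0.414214·n.
#1 (-1,-1): internal coord -1 + (-1)·λ' = -0.585786; -0.585786 ∉ [-0.3, 0.5) → out
#2 (-2,-5): internal coord -2 + (-5)·λ' = +0.071068; +0.071068 ∈ [-0.3, 0.5) → IN Λ
#3 (3,7): internal coord 3 + (7)·λ' = +0.100505; +0.100505 ∈ [-0.3, 0.5) → IN Λ
#4 (3,4): internal coord 3 + (4)·λ' = +1.343146; +1.343146 ∉ [-0.3, 0.5) → out
#5 (1,2): internal coord 1 + (2)·λ' = +0.171573; +0.171573 ∈ [-0.3, 0.5) → IN Λ
#6 (5,4): internal coord 5 + (4)·λ' = +3.343146; +3.343146 ∉ [-0.3, 0.5) → out
#7 (0,-5): internal coord 0 + (-5)·λ' = +2.071068; +2.071068 ∉ [-0.3, 0.5) → out
#8 (0,1): internal coord 0 + (1)·λ' = -0.414214; -0.414214 ∉ [-0.3, 0.5) → out

2, 3, 5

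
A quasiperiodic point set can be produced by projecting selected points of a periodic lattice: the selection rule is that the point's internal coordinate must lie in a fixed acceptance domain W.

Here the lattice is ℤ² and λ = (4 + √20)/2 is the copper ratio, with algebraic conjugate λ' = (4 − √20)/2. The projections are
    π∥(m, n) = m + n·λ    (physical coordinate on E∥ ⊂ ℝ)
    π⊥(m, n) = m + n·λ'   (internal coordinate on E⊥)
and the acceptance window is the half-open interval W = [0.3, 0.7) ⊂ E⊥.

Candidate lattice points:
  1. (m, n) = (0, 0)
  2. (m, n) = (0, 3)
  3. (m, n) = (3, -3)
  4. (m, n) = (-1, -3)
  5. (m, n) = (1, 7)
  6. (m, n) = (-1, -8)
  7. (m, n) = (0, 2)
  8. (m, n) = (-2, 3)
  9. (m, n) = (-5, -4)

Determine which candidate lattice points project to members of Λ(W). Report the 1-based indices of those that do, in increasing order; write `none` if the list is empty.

Compute λ' = (4−√20)/2 = -0.236068, so π⊥(m,n) = m -0.236068·n.
#1 (0,0): internal coord 0 + (0)·λ' = +0.000000; +0.000000 ∉ [0.3, 0.7) → out
#2 (0,3): internal coord 0 + (3)·λ' = -0.708204; -0.708204 ∉ [0.3, 0.7) → out
#3 (3,-3): internal coord 3 + (-3)·λ' = +3.708204; +3.708204 ∉ [0.3, 0.7) → out
#4 (-1,-3): internal coord -1 + (-3)·λ' = -0.291796; -0.291796 ∉ [0.3, 0.7) → out
#5 (1,7): internal coord 1 + (7)·λ' = -0.652476; -0.652476 ∉ [0.3, 0.7) → out
#6 (-1,-8): internal coord -1 + (-8)·λ' = +0.888544; +0.888544 ∉ [0.3, 0.7) → out
#7 (0,2): internal coord 0 + (2)·λ' = -0.472136; -0.472136 ∉ [0.3, 0.7) → out
#8 (-2,3): internal coord -2 + (3)·λ' = -2.708204; -2.708204 ∉ [0.3, 0.7) → out
#9 (-5,-4): internal coord -5 + (-4)·λ' = -4.055728; -4.055728 ∉ [0.3, 0.7) → out

none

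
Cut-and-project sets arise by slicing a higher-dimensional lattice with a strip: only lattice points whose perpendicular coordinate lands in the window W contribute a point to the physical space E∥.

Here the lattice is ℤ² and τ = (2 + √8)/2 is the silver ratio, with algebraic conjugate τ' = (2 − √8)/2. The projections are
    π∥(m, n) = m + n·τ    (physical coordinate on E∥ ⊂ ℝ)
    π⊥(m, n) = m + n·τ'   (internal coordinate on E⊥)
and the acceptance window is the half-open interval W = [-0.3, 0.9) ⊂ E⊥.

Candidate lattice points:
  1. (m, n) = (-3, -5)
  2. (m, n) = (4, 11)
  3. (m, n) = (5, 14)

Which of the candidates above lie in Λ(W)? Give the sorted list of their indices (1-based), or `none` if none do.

τ' = (2−√8)/2 ≈ -0.414214.
candidate 1: (m,n)=(-3,-5) → π∥ = -3-5·τ ≈ -15.071068, π⊥ = -3-5·τ' ≈ -0.928932 ∉ [-0.3, 0.9) ⇒ out
candidate 2: (m,n)=(4,11) → π∥ = 4+11·τ ≈ 30.556349, π⊥ = 4+11·τ' ≈ -0.556349 ∉ [-0.3, 0.9) ⇒ out
candidate 3: (m,n)=(5,14) → π∥ = 5+14·τ ≈ 38.798990, π⊥ = 5+14·τ' ≈ -0.798990 ∉ [-0.3, 0.9) ⇒ out

none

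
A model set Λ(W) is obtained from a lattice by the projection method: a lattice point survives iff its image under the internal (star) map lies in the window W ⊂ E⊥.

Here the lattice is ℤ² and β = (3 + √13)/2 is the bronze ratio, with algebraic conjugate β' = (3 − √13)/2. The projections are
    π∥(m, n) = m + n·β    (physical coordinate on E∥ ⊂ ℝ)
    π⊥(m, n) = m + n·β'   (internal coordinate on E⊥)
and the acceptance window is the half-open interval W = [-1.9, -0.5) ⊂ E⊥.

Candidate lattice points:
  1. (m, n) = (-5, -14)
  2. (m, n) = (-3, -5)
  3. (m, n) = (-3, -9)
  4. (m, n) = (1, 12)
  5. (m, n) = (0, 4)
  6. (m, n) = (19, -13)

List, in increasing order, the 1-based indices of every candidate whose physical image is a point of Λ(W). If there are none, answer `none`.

1, 2, 5

β' = (3−√13)/2 ≈ -0.302776.
[1] lift (-5,-14): star map gives -0.761141; window check -1.9 ≤ -0.761141 < -0.5 is true → IN Λ
[2] lift (-3,-5): star map gives -1.486122; window check -1.9 ≤ -1.486122 < -0.5 is true → IN Λ
[3] lift (-3,-9): star map gives -0.275019; window check -1.9 ≤ -0.275019 < -0.5 is false → out
[4] lift (1,12): star map gives -2.633308; window check -1.9 ≤ -2.633308 < -0.5 is false → out
[5] lift (0,4): star map gives -1.211103; window check -1.9 ≤ -1.211103 < -0.5 is true → IN Λ
[6] lift (19,-13): star map gives 22.936083; window check -1.9 ≤ 22.936083 < -0.5 is false → out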